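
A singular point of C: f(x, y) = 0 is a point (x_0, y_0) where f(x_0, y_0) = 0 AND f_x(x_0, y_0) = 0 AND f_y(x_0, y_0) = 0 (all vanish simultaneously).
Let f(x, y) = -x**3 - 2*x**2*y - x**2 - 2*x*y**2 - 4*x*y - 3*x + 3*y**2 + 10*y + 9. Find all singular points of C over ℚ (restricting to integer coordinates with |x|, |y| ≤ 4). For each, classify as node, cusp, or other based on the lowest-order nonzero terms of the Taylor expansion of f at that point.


Singular points: {(1, -2)}; classification: cusp.

Compute partial derivatives:
  f_x = -3*x**2 - 4*x*y - 2*x - 2*y**2 - 4*y - 3.
  f_y = -2*x**2 - 4*x*y - 4*x + 6*y + 10.
Scan x_0 ∈ {−4, ..., 4}. For each x_0, f_y(x_0, y) is a polynomial in y; find its integer roots y ∈ {−4, ..., 4}, then test f_x and f at those candidates.
  x = -4: f_y(-4, y) = 22*y - 6; no integer root y with |y| ≤ 4.
  x = -3: f_y(-3, y) = 18*y + 4; no integer root y with |y| ≤ 4.
  x = -2: f_y(-2, y) = 14*y + 10; no integer root y with |y| ≤ 4.
  x = -1: f_y(-1, y) = 10*y + 12; no integer root y with |y| ≤ 4.
  x = 0: f_y(0, y) = 6*y + 10; no integer root y with |y| ≤ 4.
  x = 1: f_y(1, y) = 2*y + 4; vanishes at y ∈ {-2}. (1, -2): f_x = 0, f = 0 — SINGULAR.
  x = 2: f_y(2, y) = -2*y - 6; vanishes at y ∈ {-3}. (2, -3): f_x = -1 ≠ 0.
  x = 3: f_y(3, y) = -6*y - 20; no integer root y with |y| ≤ 4.
  x = 4: f_y(4, y) = -10*y - 38; no integer root y with |y| ≤ 4.
Only singular point on the grid: (1, -2).
Classify: substitute x = 1 + u, y = -2 + v and expand: f = -u**3 - 2*u**2*v - 2*u*v**2 + v**2.
No constant or linear terms (consistent with a singular point). Quadratic part: v**2. Cubic part: -u**3 - 2*u**2*v - 2*u*v**2.
The quadratic part v**2 is a perfect square, so there is a single (double) tangent line v = 0, i.e. y = -2. Restricting the cubic part to that line (v = 0) leaves -u**3 ≠ 0, so f is not divisible by v and the branch is v² ≈ u**3 to lowest order — this is a cusp.
Classification: cusp.


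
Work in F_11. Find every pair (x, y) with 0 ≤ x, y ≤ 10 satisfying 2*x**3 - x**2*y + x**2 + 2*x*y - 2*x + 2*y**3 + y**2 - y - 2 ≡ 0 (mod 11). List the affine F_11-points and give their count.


Affine F_11-points: {(0, 1), (0, 7), (0, 8), (1, 4), (2, 4), (3, 0), (3, 8), (4, 4), (6, 8), (7, 5), (8, 5), (9, 5), (10, 2)}; count = 13.

For each of the 121 pairs (x, y) ∈ F_11², evaluate f(x, y) mod 11. Record the zeros.
  x = 0: [0↦9, 1↦0, 2↦5, 3↦3, 4↦6, 5↦4, 6↦9, 7↦0, 8↦0, 9↦10, 10↦9]  zeros at y ∈ {1, 7, 8}
  x = 1: [0↦10, 1↦2, 2↦8, 3↦7, 4↦0, 5↦10, 6↦5, 7↦8, 8↦9, 9↦9, 10↦9]  zeros at y ∈ {4}
  x = 2: [0↦3, 1↦5, 2↦10, 3↦8, 4↦0, 5↦9, 6↦3, 7↦5, 8↦5, 9↦4, 10↦3]  zeros at y ∈ {4}
  x = 3: [0↦0, 1↦10, 2↦1, 3↦7, 4↦7, 5↦2, 6↦4, 7↦3, 8↦0, 9↦7, 10↦3]  zeros at y ∈ {0, 8}
  x = 4: [0↦2, 1↦7, 2↦4, 3↦5, 4↦0, 5↦1, 6↦9, 7↦3, 8↦6, 9↦8, 10↦10]  zeros at y ∈ {4}
  x = 5: [0↦10, 1↦8, 2↦9, 3↦3, 4↦2, 5↦7, 6↦8, 7↦6, 8↦2, 9↦8, 10↦3]  zeros at y ∈ ∅
  x = 6: [0↦3, 1↦3, 2↦6, 3↦2, 4↦3, 5↦10, 6↦2, 7↦2, 8↦0, 9↦8, 10↦5]  zeros at y ∈ {8}
  x = 7: [0↦4, 1↦4, 2↦7, 3↦3, 4↦4, 5↦0, 6↦3, 7↦3, 8↦1, 9↦9, 10↦6]  zeros at y ∈ {5}
  x = 8: [0↦3, 1↦1, 2↦2, 3↦7, 4↦6, 5↦0, 6↦1, 7↦10, 8↦6, 9↦1, 10↦7]  zeros at y ∈ {5}
  x = 9: [0↦1, 1↦6, 2↦3, 3↦4, 4↦10, 5↦0, 6↦8, 7↦2, 8↦5, 9↦7, 10↦9]  zeros at y ∈ {5}
  x = 10: [0↦10, 1↦9, 2↦0, 3↦6, 4↦6, 5↦1, 6↦3, 7↦2, 8↦10, 9↦6, 10↦2]  zeros at y ∈ {2}
Collecting zeros: affine points = {(0, 1), (0, 7), (0, 8), (1, 4), (2, 4), (3, 0), (3, 8), (4, 4), (6, 8), (7, 5), (8, 5), (9, 5), (10, 2)}.
Total count |C(F_11)_aff| = 13.


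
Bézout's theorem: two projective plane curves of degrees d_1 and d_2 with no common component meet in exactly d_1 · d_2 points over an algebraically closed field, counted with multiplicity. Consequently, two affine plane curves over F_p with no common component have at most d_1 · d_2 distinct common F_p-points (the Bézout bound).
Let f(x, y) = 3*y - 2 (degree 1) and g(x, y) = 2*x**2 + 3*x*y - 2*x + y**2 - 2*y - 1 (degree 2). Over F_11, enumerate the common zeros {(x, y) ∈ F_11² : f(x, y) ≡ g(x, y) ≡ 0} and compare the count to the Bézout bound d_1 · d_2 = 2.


Common zeros: {(2, 8), (9, 8)}; count = 2; Bézout bound = 2.

deg(f) = 1, deg(g) = 2, so Bézout bound = 2.
Scan x ∈ F_11. For each x, list the y ∈ F_11 with f(x, y) ≡ 0 and those with g(x, y) ≡ 0 (mod 11); the common zeros in that column are the intersection.
  x = 0: f ≡ 0 at y ∈ {8}; g ≡ 0 at y ∈ ∅; common: ∅.
  x = 1: f ≡ 0 at y ∈ {8}; g ≡ 0 at y ∈ {3, 7}; common: ∅.
  x = 2: f ≡ 0 at y ∈ {8}; g ≡ 0 at y ∈ {8, 10}; common: {8}.
  x = 3: f ≡ 0 at y ∈ {8}; g ≡ 0 at y ∈ {0, 4}; common: ∅.
  x = 4: f ≡ 0 at y ∈ {8}; g ≡ 0 at y ∈ ∅; common: ∅.
  x = 5: f ≡ 0 at y ∈ {8}; g ≡ 0 at y ∈ ∅; common: ∅.
  x = 6: f ≡ 0 at y ∈ {8}; g ≡ 0 at y ∈ {7, 10}; common: ∅.
  x = 7: f ≡ 0 at y ∈ {8}; g ≡ 0 at y ∈ ∅; common: ∅.
  x = 8: f ≡ 0 at y ∈ {8}; g ≡ 0 at y ∈ ∅; common: ∅.
  x = 9: f ≡ 0 at y ∈ {8}; g ≡ 0 at y ∈ {0, 8}; common: {8}.
  x = 10: f ≡ 0 at y ∈ {8}; g ≡ 0 at y ∈ ∅; common: ∅.
Collecting: common zeros = {(2, 8), (9, 8)}, so the count is 2.
Comparison with the Bézout bound: 2 ≤ 2 = deg(f)·deg(g), as expected for curves with no common component (the bound is attained).


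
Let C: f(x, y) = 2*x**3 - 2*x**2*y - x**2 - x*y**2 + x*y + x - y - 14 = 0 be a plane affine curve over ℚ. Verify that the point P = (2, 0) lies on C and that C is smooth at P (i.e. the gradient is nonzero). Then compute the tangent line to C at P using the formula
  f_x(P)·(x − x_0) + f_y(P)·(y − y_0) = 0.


Tangent line at P: 21*x - 7*y - 42 = 0.

Step 1: f(2, 0) = 0, so P lies on C.
Step 2: partial derivatives
  f_x(x, y) = 6*x**2 - 4*x*y - 2*x - y**2 + y + 1, f_y(x, y) = -2*x**2 - 2*x*y + x - 1.
  f_x(P) = 21, f_y(P) = -7 (gradient nonzero, so P is smooth).
Step 3: tangent line at P: 21·(x − 2) + -7·(y − 0) = 0.
Expanding: 21*x - 7*y - 42 = 0.


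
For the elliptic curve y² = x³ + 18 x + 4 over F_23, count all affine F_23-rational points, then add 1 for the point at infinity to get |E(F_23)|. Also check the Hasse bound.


Affine points = {(0, 2), (0, 21), (1, 0), (2, 5), (2, 18), (3, 4), (3, 19), (4, 5), (4, 18), (5, 9), (5, 14), (6, 11), (6, 12), (7, 6), (7, 17), (8, 4), (8, 19), (12, 4), (12, 19), (16, 8), (16, 15), (17, 5), (17, 18), (19, 11), (19, 12), (21, 11), (21, 12), (22, 10), (22, 13)}; affine count = 29; |E(F_23)| = 30.

Discriminant check: Δ ∝ 4a³ + 27b² = 4·18³ + 27·4² = 4·5832 + 27·16 ≡ 1 (mod 23). Nonzero ⇒ E is nonsingular.
For each x ∈ F_23, compute rhs = x³ + 18·x + 4 mod 23, then count y ∈ F_23 with y² ≡ rhs.
  x = 0: rhs = 4, matching y values: 2, 21 (2 points).
  x = 1: rhs = 0, matching y values: 0 (1 points).
  x = 2: rhs = 2, matching y values: 5, 18 (2 points).
  x = 3: rhs = 16, matching y values: 4, 19 (2 points).
  x = 4: rhs = 2, matching y values: 5, 18 (2 points).
  x = 5: rhs = 12, matching y values: 9, 14 (2 points).
  x = 6: rhs = 6, matching y values: 11, 12 (2 points).
  x = 7: rhs = 13, matching y values: 6, 17 (2 points).
  x = 8: rhs = 16, matching y values: 4, 19 (2 points).
  x = 9: rhs = 21, matching y values: none (0 points).
  x = 10: rhs = 11, matching y values: none (0 points).
  x = 11: rhs = 15, matching y values: none (0 points).
  x = 12: rhs = 16, matching y values: 4, 19 (2 points).
  x = 13: rhs = 20, matching y values: none (0 points).
  x = 14: rhs = 10, matching y values: none (0 points).
  x = 15: rhs = 15, matching y values: none (0 points).
  x = 16: rhs = 18, matching y values: 8, 15 (2 points).
  x = 17: rhs = 2, matching y values: 5, 18 (2 points).
  x = 18: rhs = 19, matching y values: none (0 points).
  x = 19: rhs = 6, matching y values: 11, 12 (2 points).
  x = 20: rhs = 15, matching y values: none (0 points).
  x = 21: rhs = 6, matching y values: 11, 12 (2 points).
  x = 22: rhs = 8, matching y values: 10, 13 (2 points).
Total affine count: 29.
Full point count |E(F_23)| = 29 + 1 = 30.
Hasse bound: |30 − (23+1)| = |6| = 6 ≤ 2√23 ≈ 9.5917 ✓.


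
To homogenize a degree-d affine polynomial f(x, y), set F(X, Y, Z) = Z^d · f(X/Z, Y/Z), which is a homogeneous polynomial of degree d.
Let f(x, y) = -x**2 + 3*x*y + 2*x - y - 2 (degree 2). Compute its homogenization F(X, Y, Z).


F(X, Y, Z) = -X**2 + 3*X*Y + 2*X*Z - Y*Z - 2*Z**2

deg(f) = 2.
Substitute x = X/Z, y = Y/Z into f, then multiply by Z^2.
  monomial -1·x^2·y^0 ↦ -1·X^2·Y^0·Z^0.
  monomial 3·x^1·y^1 ↦ 3·X^1·Y^1·Z^0.
  monomial 2·x^1·y^0 ↦ 2·X^1·Y^0·Z^1.
  monomial -1·x^0·y^1 ↦ -1·X^0·Y^1·Z^1.
  monomial -2·x^0·y^0 ↦ -2·X^0·Y^0·Z^2.
Collecting: F(X, Y, Z) = -X**2 + 3*X*Y + 2*X*Z - Y*Z - 2*Z**2.


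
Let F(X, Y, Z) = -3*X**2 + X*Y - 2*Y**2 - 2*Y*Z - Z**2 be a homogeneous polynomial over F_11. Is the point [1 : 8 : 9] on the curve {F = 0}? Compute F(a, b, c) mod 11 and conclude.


F(1,8,9) ≡ 4 (mod 11); P is NOT on the curve.

Evaluate F(1, 8, 9) term-by-term (mod 11).
  -3*X**2 ↦ -3·1·1·1 = -3
  X*Y ↦ 1·1·8·1 = 8
  -2*Y**2 ↦ -2·1·64·1 = -128
  -2*Y*Z ↦ -2·1·8·9 = -144
  -Z**2 ↦ -1·1·1·81 = -81
Sum: F(1, 8, 9) = (-3) + (8) + (-128) + (-144) + (-81) = -348.
Reducing mod 11: -348 ≡ 4 (mod 11).
Since F(a, b, c) ≡ 4 ≠ 0 (mod 11), P does NOT lie on the curve.


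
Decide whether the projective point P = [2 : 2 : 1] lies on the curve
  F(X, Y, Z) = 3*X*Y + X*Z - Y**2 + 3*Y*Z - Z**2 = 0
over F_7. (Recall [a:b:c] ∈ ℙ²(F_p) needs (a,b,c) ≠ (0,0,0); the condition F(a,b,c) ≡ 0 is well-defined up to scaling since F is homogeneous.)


F(2,2,1) ≡ 1 (mod 7); P is NOT on the curve.

Evaluate F(2, 2, 1) term-by-term (mod 7).
  3*X*Y ↦ 3·2·2·1 = 12
  X*Z ↦ 1·2·1·1 = 2
  -Y**2 ↦ -1·1·4·1 = -4
  3*Y*Z ↦ 3·1·2·1 = 6
  -Z**2 ↦ -1·1·1·1 = -1
Sum: F(2, 2, 1) = (12) + (2) + (-4) + (6) + (-1) = 15.
Reducing mod 7: 15 ≡ 1 (mod 7).
Since F(a, b, c) ≡ 1 ≠ 0 (mod 7), P does NOT lie on the curve.


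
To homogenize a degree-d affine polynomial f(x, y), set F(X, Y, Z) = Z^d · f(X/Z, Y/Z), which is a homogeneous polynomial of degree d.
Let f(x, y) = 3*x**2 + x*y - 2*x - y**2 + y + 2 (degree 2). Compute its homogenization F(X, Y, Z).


F(X, Y, Z) = 3*X**2 + X*Y - 2*X*Z - Y**2 + Y*Z + 2*Z**2

deg(f) = 2.
Substitute x = X/Z, y = Y/Z into f, then multiply by Z^2.
  monomial 3·x^2·y^0 ↦ 3·X^2·Y^0·Z^0.
  monomial 1·x^1·y^1 ↦ 1·X^1·Y^1·Z^0.
  monomial -2·x^1·y^0 ↦ -2·X^1·Y^0·Z^1.
  monomial -1·x^0·y^2 ↦ -1·X^0·Y^2·Z^0.
  monomial 1·x^0·y^1 ↦ 1·X^0·Y^1·Z^1.
  monomial 2·x^0·y^0 ↦ 2·X^0·Y^0·Z^2.
Collecting: F(X, Y, Z) = 3*X**2 + X*Y - 2*X*Z - Y**2 + Y*Z + 2*Z**2.


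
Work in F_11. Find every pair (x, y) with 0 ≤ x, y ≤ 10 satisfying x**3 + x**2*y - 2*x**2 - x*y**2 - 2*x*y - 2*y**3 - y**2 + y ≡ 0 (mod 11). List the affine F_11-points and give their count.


Affine F_11-points: {(0, 0), (0, 6), (0, 10), (2, 0), (4, 7), (5, 10), (8, 3), (8, 4), (8, 5), (9, 10), (10, 2)}; count = 11.

For each of the 121 pairs (x, y) ∈ F_11², evaluate f(x, y) mod 11. Record the zeros.
  x = 0: [0↦0, 1↦9, 2↦4, 3↦6, 4↦3, 5↦5, 6↦0, 7↦9, 8↦9, 9↦10, 10↦0]  zeros at y ∈ {0, 6, 10}
  x = 1: [0↦10, 1↦6, 2↦8, 3↦4, 4↦4, 5↦7, 6↦1, 7↦7, 8↦2, 9↦7, 10↦10]  zeros at y ∈ ∅
  x = 2: [0↦0, 1↦7, 2↦7, 3↦10, 4↦4, 5↦10, 6↦5, 7↦10, 8↦2, 9↦2, 10↦9]  zeros at y ∈ {0}
  x = 3: [0↦9, 1↦7, 2↦7, 3↦8, 4↦9, 5↦9, 6↦7, 7↦2, 8↦4, 9↦1, 10↦3]  zeros at y ∈ ∅
  x = 4: [0↦10, 1↦1, 2↦3, 3↦4, 4↦3, 5↦10, 6↦2, 7↦0, 8↦3, 9↦10, 10↦9]  zeros at y ∈ {7}
  x = 5: [0↦9, 1↦6, 2↦1, 3↦4, 4↦3, 5↦8, 6↦7, 7↦10, 8↦5, 9↦2, 10↦0]  zeros at y ∈ {10}
  x = 6: [0↦1, 1↦6, 2↦7, 3↦3, 4↦4, 5↦9, 6↦6, 7↦5, 8↦5, 9↦5, 10↦4]  zeros at y ∈ ∅
  x = 7: [0↦3, 1↦7, 2↦5, 3↦7, 4↦1, 5↦8, 6↦5, 7↦2, 8↦9, 9↦3, 10↦5]  zeros at y ∈ ∅
  x = 8: [0↦10, 1↦4, 2↦1, 3↦0, 4↦0, 5↦0, 6↦10, 7↦7, 8↦1, 9↦2, 10↦9]  zeros at y ∈ {3, 4, 5}
  x = 9: [0↦6, 1↦3, 2↦1, 3↦10, 4↦7, 5↦2, 6↦5, 7↦4, 8↦9, 9↦8, 10↦0]  zeros at y ∈ {10}
  x = 10: [0↦8, 1↦10, 2↦0, 3↦10, 4↦6, 5↦9, 6↦7, 7↦10, 8↦6, 9↦5, 10↦6]  zeros at y ∈ {2}
Collecting zeros: affine points = {(0, 0), (0, 6), (0, 10), (2, 0), (4, 7), (5, 10), (8, 3), (8, 4), (8, 5), (9, 10), (10, 2)}.
Total count |C(F_11)_aff| = 11.


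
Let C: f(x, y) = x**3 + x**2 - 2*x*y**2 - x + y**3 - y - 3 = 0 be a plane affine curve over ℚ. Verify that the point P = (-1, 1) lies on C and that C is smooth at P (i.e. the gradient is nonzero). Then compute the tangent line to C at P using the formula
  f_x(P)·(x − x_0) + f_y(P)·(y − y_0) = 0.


Tangent line at P: -2*x + 6*y - 8 = 0.

Step 1: f(-1, 1) = 0, so P lies on C.
Step 2: partial derivatives
  f_x(x, y) = 3*x**2 + 2*x - 2*y**2 - 1, f_y(x, y) = -4*x*y + 3*y**2 - 1.
  f_x(P) = -2, f_y(P) = 6 (gradient nonzero, so P is smooth).
Step 3: tangent line at P: -2·(x − -1) + 6·(y − 1) = 0.
Expanding: -2*x + 6*y - 8 = 0.


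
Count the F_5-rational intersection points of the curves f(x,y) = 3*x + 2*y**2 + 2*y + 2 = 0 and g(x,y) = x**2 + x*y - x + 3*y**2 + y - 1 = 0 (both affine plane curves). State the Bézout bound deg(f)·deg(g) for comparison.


Common zeros: {(1, 4)}; count = 1; Bézout bound = 4.

deg(f) = 2, deg(g) = 2, so Bézout bound = 4.
Scan x ∈ F_5. For each x, list the y ∈ F_5 with f(x, y) ≡ 0 and those with g(x, y) ≡ 0 (mod 5); the common zeros in that column are the intersection.
  x = 0: f ≡ 0 at y ∈ ∅; g ≡ 0 at y ∈ ∅; common: ∅.
  x = 1: f ≡ 0 at y ∈ {0, 4}; g ≡ 0 at y ∈ {2, 4}; common: {4}.
  x = 2: f ≡ 0 at y ∈ {2}; g ≡ 0 at y ∈ ∅; common: ∅.
  x = 3: f ≡ 0 at y ∈ {1, 3}; g ≡ 0 at y ∈ {0, 2}; common: ∅.
  x = 4: f ≡ 0 at y ∈ ∅; g ≡ 0 at y ∈ ∅; common: ∅.
Collecting: common zeros = {(1, 4)}, so the count is 1.
Comparison with the Bézout bound: 1 ≤ 4 = deg(f)·deg(g), as expected for curves with no common component (the affine F_5-count falls short of the bound because intersections may lie at infinity, over extension fields, or carry multiplicity).


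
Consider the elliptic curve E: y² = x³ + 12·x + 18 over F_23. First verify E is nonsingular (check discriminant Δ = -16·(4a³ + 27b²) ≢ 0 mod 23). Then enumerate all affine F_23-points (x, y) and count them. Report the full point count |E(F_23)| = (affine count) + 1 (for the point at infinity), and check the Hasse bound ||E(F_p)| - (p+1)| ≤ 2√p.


Affine points = {(0, 8), (0, 15), (1, 10), (1, 13), (2, 2), (2, 21), (3, 9), (3, 14), (7, 10), (7, 13), (9, 2), (9, 21), (11, 3), (11, 20), (12, 2), (12, 21), (13, 5), (13, 18), (14, 3), (14, 20), (15, 10), (15, 13), (17, 11), (17, 12), (20, 1), (20, 22), (21, 3), (21, 20)}; affine count = 28; |E(F_23)| = 29.

Discriminant check: Δ ∝ 4a³ + 27b² = 4·12³ + 27·18² = 4·1728 + 27·324 ≡ 20 (mod 23). Nonzero ⇒ E is nonsingular.
For each x ∈ F_23, compute rhs = x³ + 12·x + 18 mod 23, then count y ∈ F_23 with y² ≡ rhs.
  x = 0: rhs = 18, matching y values: 8, 15 (2 points).
  x = 1: rhs = 8, matching y values: 10, 13 (2 points).
  x = 2: rhs = 4, matching y values: 2, 21 (2 points).
  x = 3: rhs = 12, matching y values: 9, 14 (2 points).
  x = 4: rhs = 15, matching y values: none (0 points).
  x = 5: rhs = 19, matching y values: none (0 points).
  x = 6: rhs = 7, matching y values: none (0 points).
  x = 7: rhs = 8, matching y values: 10, 13 (2 points).
  x = 8: rhs = 5, matching y values: none (0 points).
  x = 9: rhs = 4, matching y values: 2, 21 (2 points).
  x = 10: rhs = 11, matching y values: none (0 points).
  x = 11: rhs = 9, matching y values: 3, 20 (2 points).
  x = 12: rhs = 4, matching y values: 2, 21 (2 points).
  x = 13: rhs = 2, matching y values: 5, 18 (2 points).
  x = 14: rhs = 9, matching y values: 3, 20 (2 points).
  x = 15: rhs = 8, matching y values: 10, 13 (2 points).
  x = 16: rhs = 5, matching y values: none (0 points).
  x = 17: rhs = 6, matching y values: 11, 12 (2 points).
  x = 18: rhs = 17, matching y values: none (0 points).
  x = 19: rhs = 21, matching y values: none (0 points).
  x = 20: rhs = 1, matching y values: 1, 22 (2 points).
  x = 21: rhs = 9, matching y values: 3, 20 (2 points).
  x = 22: rhs = 5, matching y values: none (0 points).
Total affine count: 28.
Full point count |E(F_23)| = 28 + 1 = 29.
Hasse bound: |29 − (23+1)| = |5| = 5 ≤ 2√23 ≈ 9.5917 ✓.


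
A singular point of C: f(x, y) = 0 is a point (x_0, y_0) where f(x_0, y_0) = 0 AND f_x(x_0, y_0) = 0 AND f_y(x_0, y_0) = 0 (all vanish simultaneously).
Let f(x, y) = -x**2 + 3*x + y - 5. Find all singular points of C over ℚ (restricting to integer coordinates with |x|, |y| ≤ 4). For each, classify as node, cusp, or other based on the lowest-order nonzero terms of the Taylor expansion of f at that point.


No singular points in the scanned grid; C is smooth there.

Compute partial derivatives:
  f_x = 3 - 2*x.
  f_y = 1.
f_y = 1 is a nonzero constant, so f_y never vanishes: no point (x, y) can satisfy f = f_x = f_y = 0. In particular no (x, y) ∈ {−4, ..., 4}² is singular; the curve is smooth.


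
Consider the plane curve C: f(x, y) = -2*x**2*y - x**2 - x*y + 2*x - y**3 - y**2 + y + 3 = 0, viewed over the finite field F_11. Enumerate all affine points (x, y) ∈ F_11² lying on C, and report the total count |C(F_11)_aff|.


Affine F_11-points: {(1, 1), (3, 0), (3, 1), (3, 9), (4, 5), (5, 2), (5, 4), (6, 2), (7, 4), (9, 10), (10, 0), (10, 10)}; count = 12.

For each of the 121 pairs (x, y) ∈ F_11², evaluate f(x, y) mod 11. Record the zeros.
  x = 0: [0↦3, 1↦2, 2↦4, 3↦3, 4↦4, 5↦1, 6↦10, 7↦3, 8↦7, 9↦5, 10↦2]  zeros at y ∈ ∅
  x = 1: [0↦4, 1↦0, 2↦10, 3↦6, 4↦4, 5↦9, 6↦4, 7↦5, 8↦6, 9↦1, 10↦6]  zeros at y ∈ {1}
  x = 2: [0↦3, 1↦3, 2↦6, 3↦6, 4↦8, 5↦6, 6↦5, 7↦10, 8↦4, 9↦3, 10↦1]  zeros at y ∈ ∅
  x = 3: [0↦0, 1↦0, 2↦3, 3↦3, 4↦5, 5↦3, 6↦2, 7↦7, 8↦1, 9↦0, 10↦9]  zeros at y ∈ {0, 1, 9}
  x = 4: [0↦6, 1↦2, 2↦1, 3↦8, 4↦6, 5↦0, 6↦6, 7↦7, 8↦8, 9↦3, 10↦8]  zeros at y ∈ {5}
  x = 5: [0↦10, 1↦9, 2↦0, 3↦10, 4↦0, 5↦8, 6↦6, 7↦10, 8↦3, 9↦1, 10↦9]  zeros at y ∈ {2, 4}
  x = 6: [0↦1, 1↦10, 2↦0, 3↦9, 4↦9, 5↦5, 6↦2, 7↦5, 8↦8, 9↦5, 10↦1]  zeros at y ∈ {2}
  x = 7: [0↦1, 1↦5, 2↦1, 3↦5, 4↦0, 5↦2, 6↦5, 7↦3, 8↦1, 9↦4, 10↦6]  zeros at y ∈ {4}
  x = 8: [0↦10, 1↦5, 2↦3, 3↦9, 4↦6, 5↦10, 6↦4, 7↦4, 8↦4, 9↦9, 10↦2]  zeros at y ∈ ∅
  x = 9: [0↦6, 1↦10, 2↦6, 3↦10, 4↦5, 5↦7, 6↦10, 7↦8, 8↦6, 9↦9, 10↦0]  zeros at y ∈ {10}
  x = 10: [0↦0, 1↦9, 2↦10, 3↦8, 4↦8, 5↦4, 6↦1, 7↦4, 8↦7, 9↦4, 10↦0]  zeros at y ∈ {0, 10}
Collecting zeros: affine points = {(1, 1), (3, 0), (3, 1), (3, 9), (4, 5), (5, 2), (5, 4), (6, 2), (7, 4), (9, 10), (10, 0), (10, 10)}.
Total count |C(F_11)_aff| = 12.


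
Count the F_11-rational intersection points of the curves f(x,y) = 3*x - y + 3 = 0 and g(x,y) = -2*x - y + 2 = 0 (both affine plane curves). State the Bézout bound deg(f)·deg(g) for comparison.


Common zeros: {(2, 9)}; count = 1; Bézout bound = 1.

deg(f) = 1, deg(g) = 1, so Bézout bound = 1.
Scan x ∈ F_11. For each x, list the y ∈ F_11 with f(x, y) ≡ 0 and those with g(x, y) ≡ 0 (mod 11); the common zeros in that column are the intersection.
  x = 0: f ≡ 0 at y ∈ {3}; g ≡ 0 at y ∈ {2}; common: ∅.
  x = 1: f ≡ 0 at y ∈ {6}; g ≡ 0 at y ∈ {0}; common: ∅.
  x = 2: f ≡ 0 at y ∈ {9}; g ≡ 0 at y ∈ {9}; common: {9}.
  x = 3: f ≡ 0 at y ∈ {1}; g ≡ 0 at y ∈ {7}; common: ∅.
  x = 4: f ≡ 0 at y ∈ {4}; g ≡ 0 at y ∈ {5}; common: ∅.
  x = 5: f ≡ 0 at y ∈ {7}; g ≡ 0 at y ∈ {3}; common: ∅.
  x = 6: f ≡ 0 at y ∈ {10}; g ≡ 0 at y ∈ {1}; common: ∅.
  x = 7: f ≡ 0 at y ∈ {2}; g ≡ 0 at y ∈ {10}; common: ∅.
  x = 8: f ≡ 0 at y ∈ {5}; g ≡ 0 at y ∈ {8}; common: ∅.
  x = 9: f ≡ 0 at y ∈ {8}; g ≡ 0 at y ∈ {6}; common: ∅.
  x = 10: f ≡ 0 at y ∈ {0}; g ≡ 0 at y ∈ {4}; common: ∅.
Collecting: common zeros = {(2, 9)}, so the count is 1.
Comparison with the Bézout bound: 1 ≤ 1 = deg(f)·deg(g), as expected for curves with no common component (the bound is attained).


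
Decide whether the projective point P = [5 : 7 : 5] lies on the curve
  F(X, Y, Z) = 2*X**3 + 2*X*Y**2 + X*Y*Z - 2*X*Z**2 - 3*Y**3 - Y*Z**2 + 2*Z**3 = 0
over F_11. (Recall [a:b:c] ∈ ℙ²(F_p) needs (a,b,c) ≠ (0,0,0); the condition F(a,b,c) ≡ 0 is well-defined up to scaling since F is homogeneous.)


F(5,7,5) ≡ 8 (mod 11); P is NOT on the curve.

Evaluate F(5, 7, 5) term-by-term (mod 11).
  2*X**3 ↦ 2·125·1·1 = 250
  2*X*Y**2 ↦ 2·5·49·1 = 490
  X*Y*Z ↦ 1·5·7·5 = 175
  -2*X*Z**2 ↦ -2·5·1·25 = -250
  -3*Y**3 ↦ -3·1·343·1 = -1029
  -Y*Z**2 ↦ -1·1·7·25 = -175
  2*Z**3 ↦ 2·1·1·125 = 250
Sum: F(5, 7, 5) = (250) + (490) + (175) + (-250) + (-1029) + (-175) + (250) = -289.
Reducing mod 11: -289 ≡ 8 (mod 11).
Since F(a, b, c) ≡ 8 ≠ 0 (mod 11), P does NOT lie on the curve.


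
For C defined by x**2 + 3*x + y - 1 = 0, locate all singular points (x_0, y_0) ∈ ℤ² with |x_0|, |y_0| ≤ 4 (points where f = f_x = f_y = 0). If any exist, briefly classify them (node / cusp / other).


No singular points in the scanned grid; C is smooth there.

Compute partial derivatives:
  f_x = 2*x + 3.
  f_y = 1.
f_y = 1 is a nonzero constant, so f_y never vanishes: no point (x, y) can satisfy f = f_x = f_y = 0. In particular no (x, y) ∈ {−4, ..., 4}² is singular; the curve is smooth.


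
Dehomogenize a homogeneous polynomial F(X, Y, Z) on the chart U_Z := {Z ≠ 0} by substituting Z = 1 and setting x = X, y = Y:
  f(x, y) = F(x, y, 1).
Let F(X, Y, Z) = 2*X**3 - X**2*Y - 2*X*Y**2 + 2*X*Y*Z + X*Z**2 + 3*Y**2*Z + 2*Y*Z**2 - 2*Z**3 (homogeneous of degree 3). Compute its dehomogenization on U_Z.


f(x, y) = 2*x**3 - x**2*y - 2*x*y**2 + 2*x*y + x + 3*y**2 + 2*y - 2

On U_Z we set Z = 1. Each monomial c·X^i·Y^j·Z^k in F becomes c·x^i·y^j·1^k = c·x^i·y^j.
Substituting Z = 1: F(X, Y, 1) = 2*x**3 - x**2*y - 2*x*y**2 + 2*x*y + x + 3*y**2 + 2*y - 2.
Note: deg(f) ≤ deg(F) = 3; strict inequality happens when F is divisible by Z (lost terms).


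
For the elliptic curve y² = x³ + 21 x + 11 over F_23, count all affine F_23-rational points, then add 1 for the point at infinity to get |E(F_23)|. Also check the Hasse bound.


Affine points = {(3, 3), (3, 20), (6, 10), (6, 13), (7, 8), (7, 15), (8, 1), (8, 22), (9, 3), (9, 20), (10, 5), (10, 18), (11, 3), (11, 20), (12, 6), (12, 17), (14, 6), (14, 17), (16, 2), (16, 21), (19, 1), (19, 22), (20, 6), (20, 17), (22, 9), (22, 14)}; affine count = 26; |E(F_23)| = 27.

Discriminant check: Δ ∝ 4a³ + 27b² = 4·21³ + 27·11² = 4·9261 + 27·121 ≡ 15 (mod 23). Nonzero ⇒ E is nonsingular.
For each x ∈ F_23, compute rhs = x³ + 21·x + 11 mod 23, then count y ∈ F_23 with y² ≡ rhs.
  x = 0: rhs = 11, matching y values: none (0 points).
  x = 1: rhs = 10, matching y values: none (0 points).
  x = 2: rhs = 15, matching y values: none (0 points).
  x = 3: rhs = 9, matching y values: 3, 20 (2 points).
  x = 4: rhs = 21, matching y values: none (0 points).
  x = 5: rhs = 11, matching y values: none (0 points).
  x = 6: rhs = 8, matching y values: 10, 13 (2 points).
  x = 7: rhs = 18, matching y values: 8, 15 (2 points).
  x = 8: rhs = 1, matching y values: 1, 22 (2 points).
  x = 9: rhs = 9, matching y values: 3, 20 (2 points).
  x = 10: rhs = 2, matching y values: 5, 18 (2 points).
  x = 11: rhs = 9, matching y values: 3, 20 (2 points).
  x = 12: rhs = 13, matching y values: 6, 17 (2 points).
  x = 13: rhs = 20, matching y values: none (0 points).
  x = 14: rhs = 13, matching y values: 6, 17 (2 points).
  x = 15: rhs = 21, matching y values: none (0 points).
  x = 16: rhs = 4, matching y values: 2, 21 (2 points).
  x = 17: rhs = 14, matching y values: none (0 points).
  x = 18: rhs = 11, matching y values: none (0 points).
  x = 19: rhs = 1, matching y values: 1, 22 (2 points).
  x = 20: rhs = 13, matching y values: 6, 17 (2 points).
  x = 21: rhs = 7, matching y values: none (0 points).
  x = 22: rhs = 12, matching y values: 9, 14 (2 points).
Total affine count: 26.
Full point count |E(F_23)| = 26 + 1 = 27.
Hasse bound: |27 − (23+1)| = |3| = 3 ≤ 2√23 ≈ 9.5917 ✓.


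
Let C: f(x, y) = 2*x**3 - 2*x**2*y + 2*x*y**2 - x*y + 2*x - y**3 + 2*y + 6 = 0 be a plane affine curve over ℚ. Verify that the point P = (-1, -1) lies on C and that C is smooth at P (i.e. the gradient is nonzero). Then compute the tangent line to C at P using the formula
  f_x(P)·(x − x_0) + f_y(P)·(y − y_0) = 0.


Tangent line at P: 7*x + 2*y + 9 = 0.

Step 1: f(-1, -1) = 0, so P lies on C.
Step 2: partial derivatives
  f_x(x, y) = 6*x**2 - 4*x*y + 2*y**2 - y + 2, f_y(x, y) = -2*x**2 + 4*x*y - x - 3*y**2 + 2.
  f_x(P) = 7, f_y(P) = 2 (gradient nonzero, so P is smooth).
Step 3: tangent line at P: 7·(x − -1) + 2·(y − -1) = 0.
Expanding: 7*x + 2*y + 9 = 0.


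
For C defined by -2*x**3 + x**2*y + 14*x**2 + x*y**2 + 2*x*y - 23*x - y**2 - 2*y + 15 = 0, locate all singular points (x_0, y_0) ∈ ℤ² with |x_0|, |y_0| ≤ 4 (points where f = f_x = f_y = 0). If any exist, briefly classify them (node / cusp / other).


Singular points: {(2, -3)}; classification: node.

Compute partial derivatives:
  f_x = -6*x**2 + 2*x*y + 28*x + y**2 + 2*y - 23.
  f_y = x**2 + 2*x*y + 2*x - 2*y - 2.
Scan x_0 ∈ {−4, ..., 4}. For each x_0, f_y(x_0, y) is a polynomial in y; find its integer roots y ∈ {−4, ..., 4}, then test f_x and f at those candidates.
  x = -4: f_y(-4, y) = 6 - 10*y; no integer root y with |y| ≤ 4.
  x = -3: f_y(-3, y) = 1 - 8*y; no integer root y with |y| ≤ 4.
  x = -2: f_y(-2, y) = -6*y - 2; no integer root y with |y| ≤ 4.
  x = -1: f_y(-1, y) = -4*y - 3; no integer root y with |y| ≤ 4.
  x = 0: f_y(0, y) = -2*y - 2; vanishes at y ∈ {-1}. (0, -1): f_x = -24 ≠ 0.
  x = 1: f_y(1, y) = 1; no integer root y with |y| ≤ 4.
  x = 2: f_y(2, y) = 2*y + 6; vanishes at y ∈ {-3}. (2, -3): f_x = 0, f = 0 — SINGULAR.
  x = 3: f_y(3, y) = 4*y + 13; no integer root y with |y| ≤ 4.
  x = 4: f_y(4, y) = 6*y + 22; no integer root y with |y| ≤ 4.
Only singular point on the grid: (2, -3).
Classify: substitute x = 2 + u, y = -3 + v and expand: f = -2*u**3 + u**2*v - u**2 + u*v**2 + v**2.
No constant or linear terms (consistent with a singular point). Quadratic part: -u**2 + v**2. Cubic part: -2*u**3 + u**2*v + u*v**2.
The quadratic part v**2 - u**2 = (v − u)(v + u) splits into two distinct linear factors, so there are two distinct tangent lines y − -3 = ±(x − 2) — this is a node (ordinary double point).
Classification: node.


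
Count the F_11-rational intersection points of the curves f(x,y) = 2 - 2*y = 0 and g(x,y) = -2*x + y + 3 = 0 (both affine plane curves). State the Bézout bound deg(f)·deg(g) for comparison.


Common zeros: {(2, 1)}; count = 1; Bézout bound = 1.

deg(f) = 1, deg(g) = 1, so Bézout bound = 1.
Scan x ∈ F_11. For each x, list the y ∈ F_11 with f(x, y) ≡ 0 and those with g(x, y) ≡ 0 (mod 11); the common zeros in that column are the intersection.
  x = 0: f ≡ 0 at y ∈ {1}; g ≡ 0 at y ∈ {8}; common: ∅.
  x = 1: f ≡ 0 at y ∈ {1}; g ≡ 0 at y ∈ {10}; common: ∅.
  x = 2: f ≡ 0 at y ∈ {1}; g ≡ 0 at y ∈ {1}; common: {1}.
  x = 3: f ≡ 0 at y ∈ {1}; g ≡ 0 at y ∈ {3}; common: ∅.
  x = 4: f ≡ 0 at y ∈ {1}; g ≡ 0 at y ∈ {5}; common: ∅.
  x = 5: f ≡ 0 at y ∈ {1}; g ≡ 0 at y ∈ {7}; common: ∅.
  x = 6: f ≡ 0 at y ∈ {1}; g ≡ 0 at y ∈ {9}; common: ∅.
  x = 7: f ≡ 0 at y ∈ {1}; g ≡ 0 at y ∈ {0}; common: ∅.
  x = 8: f ≡ 0 at y ∈ {1}; g ≡ 0 at y ∈ {2}; common: ∅.
  x = 9: f ≡ 0 at y ∈ {1}; g ≡ 0 at y ∈ {4}; common: ∅.
  x = 10: f ≡ 0 at y ∈ {1}; g ≡ 0 at y ∈ {6}; common: ∅.
Collecting: common zeros = {(2, 1)}, so the count is 1.
Comparison with the Bézout bound: 1 ≤ 1 = deg(f)·deg(g), as expected for curves with no common component (the bound is attained).


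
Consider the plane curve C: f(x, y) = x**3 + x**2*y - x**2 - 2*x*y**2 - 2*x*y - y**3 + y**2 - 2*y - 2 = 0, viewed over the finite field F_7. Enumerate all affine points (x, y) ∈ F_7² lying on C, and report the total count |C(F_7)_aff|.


Affine F_7-points: {(0, 5), (1, 1), (4, 5), (5, 0), (5, 6), (6, 5)}; count = 6.

For each of the 49 pairs (x, y) ∈ F_7², evaluate f(x, y) mod 7. Record the zeros.
  x = 0: [0↦5, 1↦3, 2↦4, 3↦2, 4↦5, 5↦0, 6↦2]  zeros at y ∈ {5}
  x = 1: [0↦5, 1↦0, 2↦1, 3↦2, 4↦4, 5↦1, 6↦1]  zeros at y ∈ {1}
  x = 2: [0↦2, 1↦3, 2↦6, 3↦5, 4↦1, 5↦2, 6↦2]  zeros at y ∈ ∅
  x = 3: [0↦2, 1↦4, 2↦4, 3↦3, 4↦2, 5↦2, 6↦4]  zeros at y ∈ ∅
  x = 4: [0↦4, 1↦2, 2↦1, 3↦2, 4↦6, 5↦0, 6↦6]  zeros at y ∈ {5}
  x = 5: [0↦0, 1↦3, 2↦3, 3↦1, 4↦5, 5↦2, 6↦0]  zeros at y ∈ {0, 6}
  x = 6: [0↦3, 1↦6, 2↦2, 3↦6, 4↦5, 5↦0, 6↦6]  zeros at y ∈ {5}
Collecting zeros: affine points = {(0, 5), (1, 1), (4, 5), (5, 0), (5, 6), (6, 5)}.
Total count |C(F_7)_aff| = 6.


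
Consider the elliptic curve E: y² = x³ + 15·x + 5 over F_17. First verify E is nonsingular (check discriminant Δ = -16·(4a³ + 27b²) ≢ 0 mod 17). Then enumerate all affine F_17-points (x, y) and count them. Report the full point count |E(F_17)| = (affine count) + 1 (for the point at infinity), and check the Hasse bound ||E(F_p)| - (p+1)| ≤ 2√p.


Affine points = {(1, 2), (1, 15), (2, 3), (2, 14), (3, 3), (3, 14), (5, 1), (5, 16), (8, 5), (8, 12), (9, 6), (9, 11), (10, 4), (10, 13), (12, 3), (12, 14), (13, 0), (14, 1), (14, 16), (15, 1), (15, 16)}; affine count = 21; |E(F_17)| = 22.

Discriminant check: Δ ∝ 4a³ + 27b² = 4·15³ + 27·5² = 4·3375 + 27·25 ≡ 14 (mod 17). Nonzero ⇒ E is nonsingular.
For each x ∈ F_17, compute rhs = x³ + 15·x + 5 mod 17, then count y ∈ F_17 with y² ≡ rhs.
  x = 0: rhs = 5, matching y values: none (0 points).
  x = 1: rhs = 4, matching y values: 2, 15 (2 points).
  x = 2: rhs = 9, matching y values: 3, 14 (2 points).
  x = 3: rhs = 9, matching y values: 3, 14 (2 points).
  x = 4: rhs = 10, matching y values: none (0 points).
  x = 5: rhs = 1, matching y values: 1, 16 (2 points).
  x = 6: rhs = 5, matching y values: none (0 points).
  x = 7: rhs = 11, matching y values: none (0 points).
  x = 8: rhs = 8, matching y values: 5, 12 (2 points).
  x = 9: rhs = 2, matching y values: 6, 11 (2 points).
  x = 10: rhs = 16, matching y values: 4, 13 (2 points).
  x = 11: rhs = 5, matching y values: none (0 points).
  x = 12: rhs = 9, matching y values: 3, 14 (2 points).
  x = 13: rhs = 0, matching y values: 0 (1 points).
  x = 14: rhs = 1, matching y values: 1, 16 (2 points).
  x = 15: rhs = 1, matching y values: 1, 16 (2 points).
  x = 16: rhs = 6, matching y values: none (0 points).
Total affine count: 21.
Full point count |E(F_17)| = 21 + 1 = 22.
Hasse bound: |22 − (17+1)| = |4| = 4 ≤ 2√17 ≈ 8.2462 ✓.


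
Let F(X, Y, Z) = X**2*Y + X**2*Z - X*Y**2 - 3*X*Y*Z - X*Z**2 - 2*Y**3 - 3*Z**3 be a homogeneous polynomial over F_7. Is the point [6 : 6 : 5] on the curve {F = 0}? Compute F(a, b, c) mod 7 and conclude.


F(6,6,5) ≡ 6 (mod 7); P is NOT on the curve.

Evaluate F(6, 6, 5) term-by-term (mod 7).
  X**2*Y ↦ 1·36·6·1 = 216
  X**2*Z ↦ 1·36·1·5 = 180
  -X*Y**2 ↦ -1·6·36·1 = -216
  -3*X*Y*Z ↦ -3·6·6·5 = -540
  -X*Z**2 ↦ -1·6·1·25 = -150
  -2*Y**3 ↦ -2·1·216·1 = -432
  -3*Z**3 ↦ -3·1·1·125 = -375
Sum: F(6, 6, 5) = (216) + (180) + (-216) + (-540) + (-150) + (-432) + (-375) = -1317.
Reducing mod 7: -1317 ≡ 6 (mod 7).
Since F(a, b, c) ≡ 6 ≠ 0 (mod 7), P does NOT lie on the curve.


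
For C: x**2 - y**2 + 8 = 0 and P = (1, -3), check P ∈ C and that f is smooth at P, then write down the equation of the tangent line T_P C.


Tangent line at P: 2*x + 6*y + 16 = 0.

Step 1: f(1, -3) = 0, so P lies on C.
Step 2: partial derivatives
  f_x(x, y) = 2*x, f_y(x, y) = -2*y.
  f_x(P) = 2, f_y(P) = 6 (gradient nonzero, so P is smooth).
Step 3: tangent line at P: 2·(x − 1) + 6·(y − -3) = 0.
Expanding: 2*x + 6*y + 16 = 0.


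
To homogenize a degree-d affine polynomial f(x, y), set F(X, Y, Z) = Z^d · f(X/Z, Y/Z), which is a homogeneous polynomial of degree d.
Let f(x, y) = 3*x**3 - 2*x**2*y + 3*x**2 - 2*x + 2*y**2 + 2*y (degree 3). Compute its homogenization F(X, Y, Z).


F(X, Y, Z) = 3*X**3 - 2*X**2*Y + 3*X**2*Z - 2*X*Z**2 + 2*Y**2*Z + 2*Y*Z**2

deg(f) = 3.
Substitute x = X/Z, y = Y/Z into f, then multiply by Z^3.
  monomial 3·x^3·y^0 ↦ 3·X^3·Y^0·Z^0.
  monomial -2·x^2·y^1 ↦ -2·X^2·Y^1·Z^0.
  monomial 3·x^2·y^0 ↦ 3·X^2·Y^0·Z^1.
  monomial -2·x^1·y^0 ↦ -2·X^1·Y^0·Z^2.
  monomial 2·x^0·y^2 ↦ 2·X^0·Y^2·Z^1.
  monomial 2·x^0·y^1 ↦ 2·X^0·Y^1·Z^2.
Collecting: F(X, Y, Z) = 3*X**3 - 2*X**2*Y + 3*X**2*Z - 2*X*Z**2 + 2*Y**2*Z + 2*Y*Z**2.


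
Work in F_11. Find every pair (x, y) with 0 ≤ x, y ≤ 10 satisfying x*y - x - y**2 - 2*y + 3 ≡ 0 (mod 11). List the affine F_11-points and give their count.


Affine F_11-points: {(0, 1), (0, 8), (1, 1), (1, 9), (2, 1), (2, 10), (3, 0), (3, 1), (4, 1), (5, 1), (5, 2), (6, 1), (6, 3), (7, 1), (7, 4), (8, 1), (8, 5), (9, 1), (9, 6), (10, 1), (10, 7)}; count = 21.

For each of the 121 pairs (x, y) ∈ F_11², evaluate f(x, y) mod 11. Record the zeros.
  x = 0: [0↦3, 1↦0, 2↦6, 3↦10, 4↦1, 5↦1, 6↦10, 7↦6, 8↦0, 9↦3, 10↦4]  zeros at y ∈ {1, 8}
  x = 1: [0↦2, 1↦0, 2↦7, 3↦1, 4↦4, 5↦5, 6↦4, 7↦1, 8↦7, 9↦0, 10↦2]  zeros at y ∈ {1, 9}
  x = 2: [0↦1, 1↦0, 2↦8, 3↦3, 4↦7, 5↦9, 6↦9, 7↦7, 8↦3, 9↦8, 10↦0]  zeros at y ∈ {1, 10}
  x = 3: [0↦0, 1↦0, 2↦9, 3↦5, 4↦10, 5↦2, 6↦3, 7↦2, 8↦10, 9↦5, 10↦9]  zeros at y ∈ {0, 1}
  x = 4: [0↦10, 1↦0, 2↦10, 3↦7, 4↦2, 5↦6, 6↦8, 7↦8, 8↦6, 9↦2, 10↦7]  zeros at y ∈ {1}
  x = 5: [0↦9, 1↦0, 2↦0, 3↦9, 4↦5, 5↦10, 6↦2, 7↦3, 8↦2, 9↦10, 10↦5]  zeros at y ∈ {1, 2}
  x = 6: [0↦8, 1↦0, 2↦1, 3↦0, 4↦8, 5↦3, 6↦7, 7↦9, 8↦9, 9↦7, 10↦3]  zeros at y ∈ {1, 3}
  x = 7: [0↦7, 1↦0, 2↦2, 3↦2, 4↦0, 5↦7, 6↦1, 7↦4, 8↦5, 9↦4, 10↦1]  zeros at y ∈ {1, 4}
  x = 8: [0↦6, 1↦0, 2↦3, 3↦4, 4↦3, 5↦0, 6↦6, 7↦10, 8↦1, 9↦1, 10↦10]  zeros at y ∈ {1, 5}
  x = 9: [0↦5, 1↦0, 2↦4, 3↦6, 4↦6, 5↦4, 6↦0, 7↦5, 8↦8, 9↦9, 10↦8]  zeros at y ∈ {1, 6}
  x = 10: [0↦4, 1↦0, 2↦5, 3↦8, 4↦9, 5↦8, 6↦5, 7↦0, 8↦4, 9↦6, 10↦6]  zeros at y ∈ {1, 7}
Collecting zeros: affine points = {(0, 1), (0, 8), (1, 1), (1, 9), (2, 1), (2, 10), (3, 0), (3, 1), (4, 1), (5, 1), (5, 2), (6, 1), (6, 3), (7, 1), (7, 4), (8, 1), (8, 5), (9, 1), (9, 6), (10, 1), (10, 7)}.
Total count |C(F_11)_aff| = 21.


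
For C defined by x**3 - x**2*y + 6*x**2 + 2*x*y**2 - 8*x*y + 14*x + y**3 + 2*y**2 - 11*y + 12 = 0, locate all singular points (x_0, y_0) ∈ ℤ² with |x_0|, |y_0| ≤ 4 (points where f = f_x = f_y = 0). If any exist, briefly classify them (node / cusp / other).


Singular points: {(-2, 1)}; classification: node.

Compute partial derivatives:
  f_x = 3*x**2 - 2*x*y + 12*x + 2*y**2 - 8*y + 14.
  f_y = -x**2 + 4*x*y - 8*x + 3*y**2 + 4*y - 11.
Scan x_0 ∈ {−4, ..., 4}. For each x_0, f_y(x_0, y) is a polynomial in y; find its integer roots y ∈ {−4, ..., 4}, then test f_x and f at those candidates.
  x = -4: f_y(-4, y) = 3*y**2 - 12*y + 5; no integer root y with |y| ≤ 4.
  x = -3: f_y(-3, y) = 3*y**2 - 8*y + 4; vanishes at y ∈ {2}. (-3, 2): f_x = 9 ≠ 0.
  x = -2: f_y(-2, y) = 3*y**2 - 4*y + 1; vanishes at y ∈ {1}. (-2, 1): f_x = 0, f = 0 — SINGULAR.
  x = -1: f_y(-1, y) = 3*y**2 - 4; no integer root y with |y| ≤ 4.
  x = 0: f_y(0, y) = 3*y**2 + 4*y - 11; no integer root y with |y| ≤ 4.
  x = 1: f_y(1, y) = 3*y**2 + 8*y - 20; no integer root y with |y| ≤ 4.
  x = 2: f_y(2, y) = 3*y**2 + 12*y - 31; no integer root y with |y| ≤ 4.
  x = 3: f_y(3, y) = 3*y**2 + 16*y - 44; vanishes at y ∈ {2}. (3, 2): f_x = 57 ≠ 0.
  x = 4: f_y(4, y) = 3*y**2 + 20*y - 59; no integer root y with |y| ≤ 4.
Only singular point on the grid: (-2, 1).
Classify: substitute x = -2 + u, y = 1 + v and expand: f = u**3 - u**2*v - u**2 + 2*u*v**2 + v**3 + v**2.
No constant or linear terms (consistent with a singular point). Quadratic part: -u**2 + v**2. Cubic part: u**3 - u**2*v + 2*u*v**2 + v**3.
The quadratic part v**2 - u**2 = (v − u)(v + u) splits into two distinct linear factors, so there are two distinct tangent lines y − 1 = ±(x − -2) — this is a node (ordinary double point).
Classification: node.


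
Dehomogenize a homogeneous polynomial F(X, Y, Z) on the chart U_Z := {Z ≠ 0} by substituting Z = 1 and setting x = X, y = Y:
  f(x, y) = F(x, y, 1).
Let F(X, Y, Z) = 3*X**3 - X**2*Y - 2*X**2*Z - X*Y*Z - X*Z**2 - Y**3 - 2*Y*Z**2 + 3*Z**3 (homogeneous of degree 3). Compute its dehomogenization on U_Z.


f(x, y) = 3*x**3 - x**2*y - 2*x**2 - x*y - x - y**3 - 2*y + 3

On U_Z we set Z = 1. Each monomial c·X^i·Y^j·Z^k in F becomes c·x^i·y^j·1^k = c·x^i·y^j.
Substituting Z = 1: F(X, Y, 1) = 3*x**3 - x**2*y - 2*x**2 - x*y - x - y**3 - 2*y + 3.
Note: deg(f) ≤ deg(F) = 3; strict inequality happens when F is divisible by Z (lost terms).


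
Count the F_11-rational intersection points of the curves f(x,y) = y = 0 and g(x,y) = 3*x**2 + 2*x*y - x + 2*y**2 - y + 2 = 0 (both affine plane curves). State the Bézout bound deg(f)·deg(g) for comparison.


Common zeros: ∅; count = 0; Bézout bound = 2.

deg(f) = 1, deg(g) = 2, so Bézout bound = 2.
Scan x ∈ F_11. For each x, list the y ∈ F_11 with f(x, y) ≡ 0 and those with g(x, y) ≡ 0 (mod 11); the common zeros in that column are the intersection.
  x = 0: f ≡ 0 at y ∈ {0}; g ≡ 0 at y ∈ ∅; common: ∅.
  x = 1: f ≡ 0 at y ∈ {0}; g ≡ 0 at y ∈ ∅; common: ∅.
  x = 2: f ≡ 0 at y ∈ {0}; g ≡ 0 at y ∈ {5, 10}; common: ∅.
  x = 3: f ≡ 0 at y ∈ {0}; g ≡ 0 at y ∈ {1, 2}; common: ∅.
  x = 4: f ≡ 0 at y ∈ {0}; g ≡ 0 at y ∈ {1}; common: ∅.
  x = 5: f ≡ 0 at y ∈ {0}; g ≡ 0 at y ∈ {6}; common: ∅.
  x = 6: f ≡ 0 at y ∈ {0}; g ≡ 0 at y ∈ {5, 6}; common: ∅.
  x = 7: f ≡ 0 at y ∈ {0}; g ≡ 0 at y ∈ {2, 8}; common: ∅.
  x = 8: f ≡ 0 at y ∈ {0}; g ≡ 0 at y ∈ ∅; common: ∅.
  x = 9: f ≡ 0 at y ∈ {0}; g ≡ 0 at y ∈ ∅; common: ∅.
  x = 10: f ≡ 0 at y ∈ {0}; g ≡ 0 at y ∈ {8, 10}; common: ∅.
Collecting: common zeros = ∅, so the count is 0.
Comparison with the Bézout bound: 0 ≤ 2 = deg(f)·deg(g), as expected for curves with no common component (the affine F_11-count falls short of the bound because intersections may lie at infinity, over extension fields, or carry multiplicity).


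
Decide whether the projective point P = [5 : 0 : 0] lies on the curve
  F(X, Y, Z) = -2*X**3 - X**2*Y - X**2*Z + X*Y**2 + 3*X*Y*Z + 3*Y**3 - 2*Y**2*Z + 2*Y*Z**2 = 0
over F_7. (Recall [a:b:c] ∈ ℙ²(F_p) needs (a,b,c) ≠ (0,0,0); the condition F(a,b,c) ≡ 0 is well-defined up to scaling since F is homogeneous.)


F(5,0,0) ≡ 2 (mod 7); P is NOT on the curve.

Evaluate F(5, 0, 0) term-by-term (mod 7).
  -2*X**3 ↦ -2·125·1·1 = -250
  -X**2*Y ↦ -1·25·0·1 = 0
  -X**2*Z ↦ -1·25·1·0 = 0
  X*Y**2 ↦ 1·5·0·1 = 0
  3*X*Y*Z ↦ 3·5·0·0 = 0
  3*Y**3 ↦ 3·1·0·1 = 0
  -2*Y**2*Z ↦ -2·1·0·0 = 0
  2*Y*Z**2 ↦ 2·1·0·0 = 0
Sum: F(5, 0, 0) = (-250) + (0) + (0) + (0) + (0) + (0) + (0) + (0) = -250.
Reducing mod 7: -250 ≡ 2 (mod 7).
Since F(a, b, c) ≡ 2 ≠ 0 (mod 7), P does NOT lie on the curve.


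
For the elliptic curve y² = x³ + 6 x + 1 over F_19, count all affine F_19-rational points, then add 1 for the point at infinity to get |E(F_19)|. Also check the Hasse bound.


Affine points = {(0, 1), (0, 18), (5, 2), (5, 17), (6, 5), (6, 14), (7, 5), (7, 14), (9, 9), (9, 10), (10, 4), (10, 15), (11, 7), (11, 12), (14, 6), (14, 13), (17, 0)}; affine count = 17; |E(F_19)| = 18.

Discriminant check: Δ ∝ 4a³ + 27b² = 4·6³ + 27·1² = 4·216 + 27·1 ≡ 17 (mod 19). Nonzero ⇒ E is nonsingular.
For each x ∈ F_19, compute rhs = x³ + 6·x + 1 mod 19, then count y ∈ F_19 with y² ≡ rhs.
  x = 0: rhs = 1, matching y values: 1, 18 (2 points).
  x = 1: rhs = 8, matching y values: none (0 points).
  x = 2: rhs = 2, matching y values: none (0 points).
  x = 3: rhs = 8, matching y values: none (0 points).
  x = 4: rhs = 13, matching y values: none (0 points).
  x = 5: rhs = 4, matching y values: 2, 17 (2 points).
  x = 6: rhs = 6, matching y values: 5, 14 (2 points).
  x = 7: rhs = 6, matching y values: 5, 14 (2 points).
  x = 8: rhs = 10, matching y values: none (0 points).
  x = 9: rhs = 5, matching y values: 9, 10 (2 points).
  x = 10: rhs = 16, matching y values: 4, 15 (2 points).
  x = 11: rhs = 11, matching y values: 7, 12 (2 points).
  x = 12: rhs = 15, matching y values: none (0 points).
  x = 13: rhs = 15, matching y values: none (0 points).
  x = 14: rhs = 17, matching y values: 6, 13 (2 points).
  x = 15: rhs = 8, matching y values: none (0 points).
  x = 16: rhs = 13, matching y values: none (0 points).
  x = 17: rhs = 0, matching y values: 0 (1 points).
  x = 18: rhs = 13, matching y values: none (0 points).
Total affine count: 17.
Full point count |E(F_19)| = 17 + 1 = 18.
Hasse bound: |18 − (19+1)| = |-2| = 2 ≤ 2√19 ≈ 8.7178 ✓.
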